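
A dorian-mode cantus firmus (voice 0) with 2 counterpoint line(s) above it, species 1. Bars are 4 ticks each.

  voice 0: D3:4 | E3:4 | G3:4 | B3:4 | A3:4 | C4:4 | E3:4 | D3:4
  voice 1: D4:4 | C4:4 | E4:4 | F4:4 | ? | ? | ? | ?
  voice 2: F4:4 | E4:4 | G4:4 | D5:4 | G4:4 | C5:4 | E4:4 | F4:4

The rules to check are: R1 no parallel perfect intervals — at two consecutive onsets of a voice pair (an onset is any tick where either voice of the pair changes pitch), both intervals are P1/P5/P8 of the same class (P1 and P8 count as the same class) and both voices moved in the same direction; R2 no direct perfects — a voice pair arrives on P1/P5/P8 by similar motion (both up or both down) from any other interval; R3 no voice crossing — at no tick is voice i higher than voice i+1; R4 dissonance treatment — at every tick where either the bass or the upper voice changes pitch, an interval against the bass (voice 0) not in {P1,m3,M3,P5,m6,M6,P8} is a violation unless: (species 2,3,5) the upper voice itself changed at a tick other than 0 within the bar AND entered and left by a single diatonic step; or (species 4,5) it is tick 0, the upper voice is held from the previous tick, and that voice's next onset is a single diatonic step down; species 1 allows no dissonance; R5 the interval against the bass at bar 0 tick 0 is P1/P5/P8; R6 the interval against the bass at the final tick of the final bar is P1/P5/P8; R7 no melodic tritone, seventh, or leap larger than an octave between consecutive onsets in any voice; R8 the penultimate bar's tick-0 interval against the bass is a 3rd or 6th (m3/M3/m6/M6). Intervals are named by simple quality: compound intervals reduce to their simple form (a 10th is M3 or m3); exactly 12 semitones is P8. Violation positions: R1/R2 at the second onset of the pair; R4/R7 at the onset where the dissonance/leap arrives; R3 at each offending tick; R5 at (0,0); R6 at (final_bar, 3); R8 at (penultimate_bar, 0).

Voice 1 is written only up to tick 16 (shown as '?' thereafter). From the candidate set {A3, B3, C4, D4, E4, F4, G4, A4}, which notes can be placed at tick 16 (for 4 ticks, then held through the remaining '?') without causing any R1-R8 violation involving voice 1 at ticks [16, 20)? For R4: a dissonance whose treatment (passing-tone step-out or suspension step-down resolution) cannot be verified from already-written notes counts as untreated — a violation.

{F4}

A3: violates R2
B3: violates R4,R7
C4: violates R2
D4: violates R4
E4: violates R2
F4: legal
G4: violates R4
A4: violates R3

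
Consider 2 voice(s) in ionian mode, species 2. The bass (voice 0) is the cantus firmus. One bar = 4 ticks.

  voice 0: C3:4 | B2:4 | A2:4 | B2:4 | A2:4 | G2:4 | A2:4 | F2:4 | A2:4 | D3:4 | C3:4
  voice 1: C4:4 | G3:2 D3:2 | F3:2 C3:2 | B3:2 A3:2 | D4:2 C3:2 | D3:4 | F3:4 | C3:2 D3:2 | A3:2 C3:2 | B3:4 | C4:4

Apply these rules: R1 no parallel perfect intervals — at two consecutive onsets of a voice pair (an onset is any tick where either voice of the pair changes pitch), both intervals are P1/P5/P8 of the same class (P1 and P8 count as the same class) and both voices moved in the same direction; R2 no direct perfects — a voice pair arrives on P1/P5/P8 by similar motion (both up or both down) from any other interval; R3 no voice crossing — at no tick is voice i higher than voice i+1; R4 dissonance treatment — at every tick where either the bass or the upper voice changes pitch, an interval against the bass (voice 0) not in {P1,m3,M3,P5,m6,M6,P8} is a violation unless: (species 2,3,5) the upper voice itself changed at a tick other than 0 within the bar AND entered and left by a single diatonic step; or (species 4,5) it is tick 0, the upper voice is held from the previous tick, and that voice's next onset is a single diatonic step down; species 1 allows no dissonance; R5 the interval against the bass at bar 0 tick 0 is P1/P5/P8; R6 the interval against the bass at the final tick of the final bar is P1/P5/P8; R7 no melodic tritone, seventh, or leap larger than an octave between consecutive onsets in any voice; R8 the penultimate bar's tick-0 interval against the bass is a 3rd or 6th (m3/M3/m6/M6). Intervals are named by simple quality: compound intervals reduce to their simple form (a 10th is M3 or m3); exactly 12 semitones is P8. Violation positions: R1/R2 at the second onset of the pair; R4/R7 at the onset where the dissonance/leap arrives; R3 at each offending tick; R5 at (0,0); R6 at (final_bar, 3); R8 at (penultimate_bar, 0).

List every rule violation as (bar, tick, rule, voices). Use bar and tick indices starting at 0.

bar 0: v0=C3 v1=C4 downbeat P8
bar 1: v0=B2 v1=G3 downbeat m6
bar 2: v0=A2 v1=F3 downbeat m6
bar 3: v0=B2 v1=B3 downbeat P8
bar 4: v0=A2 v1=D4 downbeat P4
bar 5: v0=G2 v1=D3 downbeat P5
bar 6: v0=A2 v1=F3 downbeat m6
bar 7: v0=F2 v1=C3 downbeat P5
bar 8: v0=A2 v1=A3 downbeat P8
bar 9: v0=D3 v1=B3 downbeat M6
bar 10: v0=C3 v1=C4 downbeat P8
  -> R2 @ bar 3 tick 0 v(0, 1): A2/C3 m3 -> B2/B3 P8 similar
  -> R7 @ bar 3 tick 0 v(1,): C3->B3 leap 11st
  -> R4 @ bar 3 tick 2 v(0, 1): B2/A3 m7 untreated
  -> R4 @ bar 4 tick 0 v(0, 1): A2/D4 P4 untreated
  -> R7 @ bar 4 tick 2 v(1,): D4->C3 leap 14st
  -> R2 @ bar 7 tick 0 v(0, 1): A2/F3 m6 -> F2/C3 P5 similar
  -> R2 @ bar 8 tick 0 v(0, 1): F2/D3 M6 -> A2/A3 P8 similar
  -> R7 @ bar 9 tick 0 v(1,): C3->B3 leap 11st

(3, 0, R2, (0, 1))
(3, 0, R7, (1,))
(3, 2, R4, (0, 1))
(4, 0, R4, (0, 1))
(4, 2, R7, (1,))
(7, 0, R2, (0, 1))
(8, 0, R2, (0, 1))
(9, 0, R7, (1,))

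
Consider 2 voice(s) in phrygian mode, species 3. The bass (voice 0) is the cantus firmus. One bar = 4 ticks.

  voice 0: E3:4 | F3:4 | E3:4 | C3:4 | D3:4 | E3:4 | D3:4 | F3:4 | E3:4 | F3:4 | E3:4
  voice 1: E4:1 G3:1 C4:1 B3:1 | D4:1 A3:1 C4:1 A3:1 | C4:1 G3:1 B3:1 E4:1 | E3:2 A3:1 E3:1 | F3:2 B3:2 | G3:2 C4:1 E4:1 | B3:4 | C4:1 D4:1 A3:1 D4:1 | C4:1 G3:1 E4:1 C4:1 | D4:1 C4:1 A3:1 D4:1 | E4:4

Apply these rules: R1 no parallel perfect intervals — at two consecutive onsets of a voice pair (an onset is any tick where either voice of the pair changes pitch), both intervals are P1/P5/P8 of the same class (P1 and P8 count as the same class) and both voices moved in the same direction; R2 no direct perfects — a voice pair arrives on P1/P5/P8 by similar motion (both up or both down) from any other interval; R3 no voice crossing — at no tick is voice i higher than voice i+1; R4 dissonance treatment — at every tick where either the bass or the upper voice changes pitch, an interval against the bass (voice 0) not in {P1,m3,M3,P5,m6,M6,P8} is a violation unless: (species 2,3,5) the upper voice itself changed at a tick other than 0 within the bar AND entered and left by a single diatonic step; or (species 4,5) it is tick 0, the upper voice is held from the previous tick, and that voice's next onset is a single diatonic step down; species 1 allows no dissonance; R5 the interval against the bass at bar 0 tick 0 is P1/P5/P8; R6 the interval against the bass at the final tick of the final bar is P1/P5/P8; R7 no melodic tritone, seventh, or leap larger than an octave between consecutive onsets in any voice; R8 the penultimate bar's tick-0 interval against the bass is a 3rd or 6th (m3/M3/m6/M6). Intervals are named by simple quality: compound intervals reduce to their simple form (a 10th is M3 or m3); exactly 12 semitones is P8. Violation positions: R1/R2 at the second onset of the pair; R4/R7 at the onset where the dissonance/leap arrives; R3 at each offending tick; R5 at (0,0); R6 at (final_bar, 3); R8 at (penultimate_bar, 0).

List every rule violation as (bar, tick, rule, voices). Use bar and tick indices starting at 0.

(4, 2, R7, (1,))
(7, 0, R2, (0, 1))

bar 0: v0=E3 v1=E4 downbeat P8
bar 1: v0=F3 v1=D4 downbeat M6
bar 2: v0=E3 v1=C4 downbeat m6
bar 3: v0=C3 v1=E3 downbeat M3
bar 4: v0=D3 v1=F3 downbeat m3
bar 5: v0=E3 v1=G3 downbeat m3
bar 6: v0=D3 v1=B3 downbeat M6
bar 7: v0=F3 v1=C4 downbeat P5
bar 8: v0=E3 v1=C4 downbeat m6
bar 9: v0=F3 v1=D4 downbeat M6
bar 10: v0=E3 v1=E4 downbeat P8
  -> R7 @ bar 4 tick 2 v(1,): F3->B3 leap 6st
  -> R2 @ bar 7 tick 0 v(0, 1): D3/B3 M6 -> F3/C4 P5 similar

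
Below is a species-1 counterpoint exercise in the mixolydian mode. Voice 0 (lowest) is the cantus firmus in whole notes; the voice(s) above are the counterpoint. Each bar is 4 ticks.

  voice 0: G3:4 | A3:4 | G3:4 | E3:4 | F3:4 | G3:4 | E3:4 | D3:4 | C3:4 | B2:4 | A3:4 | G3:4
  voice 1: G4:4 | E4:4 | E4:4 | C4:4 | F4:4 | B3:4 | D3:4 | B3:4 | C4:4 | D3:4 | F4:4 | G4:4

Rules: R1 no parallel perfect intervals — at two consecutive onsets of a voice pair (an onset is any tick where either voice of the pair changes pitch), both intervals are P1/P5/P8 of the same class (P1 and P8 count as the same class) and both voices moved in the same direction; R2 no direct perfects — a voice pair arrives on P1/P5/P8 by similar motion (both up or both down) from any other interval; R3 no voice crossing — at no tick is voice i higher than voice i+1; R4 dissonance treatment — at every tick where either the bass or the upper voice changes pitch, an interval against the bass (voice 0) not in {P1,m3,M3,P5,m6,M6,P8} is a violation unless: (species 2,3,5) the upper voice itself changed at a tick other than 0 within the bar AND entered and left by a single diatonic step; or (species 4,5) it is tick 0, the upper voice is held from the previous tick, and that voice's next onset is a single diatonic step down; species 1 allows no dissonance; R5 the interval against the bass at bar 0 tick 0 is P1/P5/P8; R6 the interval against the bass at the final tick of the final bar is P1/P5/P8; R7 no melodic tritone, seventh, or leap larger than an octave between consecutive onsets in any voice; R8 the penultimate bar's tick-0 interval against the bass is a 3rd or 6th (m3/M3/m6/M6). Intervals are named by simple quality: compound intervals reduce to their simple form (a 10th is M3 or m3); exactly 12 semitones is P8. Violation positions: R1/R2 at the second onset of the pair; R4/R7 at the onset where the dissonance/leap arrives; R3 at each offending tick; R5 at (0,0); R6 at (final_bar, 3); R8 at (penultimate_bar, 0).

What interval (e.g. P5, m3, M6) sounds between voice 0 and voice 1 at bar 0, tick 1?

P8

voice 0=G3 voice 1=G4 -> P8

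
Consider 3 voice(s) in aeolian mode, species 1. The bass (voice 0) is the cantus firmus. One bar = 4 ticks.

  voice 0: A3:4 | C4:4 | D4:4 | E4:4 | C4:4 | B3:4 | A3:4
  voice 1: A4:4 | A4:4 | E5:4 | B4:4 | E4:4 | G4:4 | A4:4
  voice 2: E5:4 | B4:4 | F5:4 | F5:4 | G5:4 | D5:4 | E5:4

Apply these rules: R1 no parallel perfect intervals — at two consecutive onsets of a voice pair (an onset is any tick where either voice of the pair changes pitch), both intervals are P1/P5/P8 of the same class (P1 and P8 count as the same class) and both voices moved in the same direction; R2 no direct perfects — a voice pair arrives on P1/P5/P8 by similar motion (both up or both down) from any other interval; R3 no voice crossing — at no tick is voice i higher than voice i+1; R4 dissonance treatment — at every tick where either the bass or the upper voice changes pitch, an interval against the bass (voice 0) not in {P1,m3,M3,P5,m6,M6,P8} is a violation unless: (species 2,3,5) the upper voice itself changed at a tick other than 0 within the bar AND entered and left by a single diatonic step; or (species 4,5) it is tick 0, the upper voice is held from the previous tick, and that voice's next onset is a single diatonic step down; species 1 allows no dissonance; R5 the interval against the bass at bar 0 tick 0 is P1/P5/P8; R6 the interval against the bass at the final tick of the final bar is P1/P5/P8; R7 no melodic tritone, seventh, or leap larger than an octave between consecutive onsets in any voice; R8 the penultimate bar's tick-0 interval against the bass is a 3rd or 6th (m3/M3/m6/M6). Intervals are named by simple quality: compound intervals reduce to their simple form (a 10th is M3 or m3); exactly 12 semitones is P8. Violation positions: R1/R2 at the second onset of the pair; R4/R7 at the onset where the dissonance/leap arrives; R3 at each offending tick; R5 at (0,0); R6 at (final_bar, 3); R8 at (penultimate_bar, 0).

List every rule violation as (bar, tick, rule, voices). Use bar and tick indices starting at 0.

(1, 0, R4, (0, 2))
(2, 0, R4, (0, 1))
(2, 0, R7, (2,))
(3, 0, R4, (0, 2))
(6, 0, R1, (1, 2))

bar 0: v0=A3 v1=A4 v2=E5 downbeat P5
bar 1: v0=C4 v1=A4 v2=B4 downbeat M7
bar 2: v0=D4 v1=E5 v2=F5 downbeat m3
bar 3: v0=E4 v1=B4 v2=F5 downbeat m2
bar 4: v0=C4 v1=E4 v2=G5 downbeat P5
bar 5: v0=B3 v1=G4 v2=D5 downbeat m3
bar 6: v0=A3 v1=A4 v2=E5 downbeat P5
  -> R4 @ bar 1 tick 0 v(0, 2): C4/B4 M7 untreated
  -> R4 @ bar 2 tick 0 v(0, 1): D4/E5 M2 untreated
  -> R7 @ bar 2 tick 0 v(2,): B4->F5 leap 6st
  -> R4 @ bar 3 tick 0 v(0, 2): E4/F5 m2 untreated
  -> R1 @ bar 6 tick 0 v(1, 2): G4/D5 P5 -> A4/E5 P5 similar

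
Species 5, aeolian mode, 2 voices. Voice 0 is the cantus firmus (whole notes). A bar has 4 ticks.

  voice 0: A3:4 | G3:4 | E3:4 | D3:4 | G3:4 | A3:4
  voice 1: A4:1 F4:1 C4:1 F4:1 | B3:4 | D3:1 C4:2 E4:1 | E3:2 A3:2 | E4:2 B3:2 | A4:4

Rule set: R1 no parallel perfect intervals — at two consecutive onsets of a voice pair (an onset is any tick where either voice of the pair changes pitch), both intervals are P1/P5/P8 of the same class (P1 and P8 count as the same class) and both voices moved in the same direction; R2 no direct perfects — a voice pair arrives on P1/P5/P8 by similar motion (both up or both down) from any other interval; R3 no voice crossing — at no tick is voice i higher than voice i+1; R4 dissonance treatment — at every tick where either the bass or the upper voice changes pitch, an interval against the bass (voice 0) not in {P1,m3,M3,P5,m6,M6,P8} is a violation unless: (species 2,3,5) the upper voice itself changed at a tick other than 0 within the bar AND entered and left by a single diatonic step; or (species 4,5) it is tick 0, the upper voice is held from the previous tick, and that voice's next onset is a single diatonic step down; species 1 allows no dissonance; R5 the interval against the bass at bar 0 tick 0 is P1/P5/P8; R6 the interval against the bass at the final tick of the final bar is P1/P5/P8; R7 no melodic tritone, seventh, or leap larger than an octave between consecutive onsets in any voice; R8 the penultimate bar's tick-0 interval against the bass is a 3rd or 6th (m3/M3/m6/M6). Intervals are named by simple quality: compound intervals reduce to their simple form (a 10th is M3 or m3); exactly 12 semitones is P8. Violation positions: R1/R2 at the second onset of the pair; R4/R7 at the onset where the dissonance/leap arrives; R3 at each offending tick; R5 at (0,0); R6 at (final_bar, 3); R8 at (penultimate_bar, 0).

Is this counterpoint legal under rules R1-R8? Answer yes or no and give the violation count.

No (7 violations)

bar 0: v0=A3 v1=A4 (P8)
bar 1: v0=G3 v1=B3 (M3)
bar 2: v0=E3 v1=D3 (M2)
bar 3: v0=D3 v1=E3 (M2)
bar 4: v0=G3 v1=E4 (M6)
bar 5: v0=A3 v1=A4 (P8)
  R7 @ bar1.0: F4->B3 leap 6st
  R3 @ bar2.0: E3 above D3
  R4 @ bar2.0: E3/D3 M2 untreated
  R7 @ bar2.1: D3->C4 leap 10st
  R4 @ bar3.0: D3/E3 M2 untreated
  R2 @ bar5.0: G3/B3 M3 -> A3/A4 P8 similar
  R7 @ bar5.0: B3->A4 leap 10st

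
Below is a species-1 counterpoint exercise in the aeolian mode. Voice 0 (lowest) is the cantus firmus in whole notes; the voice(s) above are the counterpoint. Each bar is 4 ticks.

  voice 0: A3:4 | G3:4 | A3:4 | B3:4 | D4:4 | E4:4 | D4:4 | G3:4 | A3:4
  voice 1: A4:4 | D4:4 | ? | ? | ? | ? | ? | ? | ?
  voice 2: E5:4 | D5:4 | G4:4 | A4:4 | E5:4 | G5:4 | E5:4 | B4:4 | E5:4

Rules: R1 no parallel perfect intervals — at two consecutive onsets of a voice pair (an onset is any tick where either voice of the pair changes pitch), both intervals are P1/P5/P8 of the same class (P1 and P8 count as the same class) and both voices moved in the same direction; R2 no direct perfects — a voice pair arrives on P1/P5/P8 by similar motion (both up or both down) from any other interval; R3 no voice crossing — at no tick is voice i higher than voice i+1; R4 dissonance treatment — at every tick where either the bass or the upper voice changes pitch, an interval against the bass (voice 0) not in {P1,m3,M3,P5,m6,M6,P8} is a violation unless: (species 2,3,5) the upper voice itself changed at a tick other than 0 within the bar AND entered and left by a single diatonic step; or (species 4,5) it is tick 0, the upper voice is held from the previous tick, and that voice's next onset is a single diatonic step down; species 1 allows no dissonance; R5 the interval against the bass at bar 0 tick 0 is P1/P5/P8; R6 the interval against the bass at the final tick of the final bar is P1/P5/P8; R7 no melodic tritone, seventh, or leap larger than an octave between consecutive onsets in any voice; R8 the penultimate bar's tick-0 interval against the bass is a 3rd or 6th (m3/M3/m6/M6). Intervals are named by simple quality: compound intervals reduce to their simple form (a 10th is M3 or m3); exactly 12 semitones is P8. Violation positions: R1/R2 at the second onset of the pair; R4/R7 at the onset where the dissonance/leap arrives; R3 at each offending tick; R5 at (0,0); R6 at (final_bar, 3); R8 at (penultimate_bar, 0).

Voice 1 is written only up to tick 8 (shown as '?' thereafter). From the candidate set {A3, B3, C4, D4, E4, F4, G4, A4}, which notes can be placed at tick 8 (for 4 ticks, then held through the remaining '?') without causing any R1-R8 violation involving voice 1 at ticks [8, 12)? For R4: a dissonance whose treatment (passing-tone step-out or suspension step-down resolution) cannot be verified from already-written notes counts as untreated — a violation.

A3: legal
B3: violates R4
C4: violates R2
D4: violates R4
E4: violates R1
F4: legal
G4: violates R4
A4: violates R2,R3

{A3, F4}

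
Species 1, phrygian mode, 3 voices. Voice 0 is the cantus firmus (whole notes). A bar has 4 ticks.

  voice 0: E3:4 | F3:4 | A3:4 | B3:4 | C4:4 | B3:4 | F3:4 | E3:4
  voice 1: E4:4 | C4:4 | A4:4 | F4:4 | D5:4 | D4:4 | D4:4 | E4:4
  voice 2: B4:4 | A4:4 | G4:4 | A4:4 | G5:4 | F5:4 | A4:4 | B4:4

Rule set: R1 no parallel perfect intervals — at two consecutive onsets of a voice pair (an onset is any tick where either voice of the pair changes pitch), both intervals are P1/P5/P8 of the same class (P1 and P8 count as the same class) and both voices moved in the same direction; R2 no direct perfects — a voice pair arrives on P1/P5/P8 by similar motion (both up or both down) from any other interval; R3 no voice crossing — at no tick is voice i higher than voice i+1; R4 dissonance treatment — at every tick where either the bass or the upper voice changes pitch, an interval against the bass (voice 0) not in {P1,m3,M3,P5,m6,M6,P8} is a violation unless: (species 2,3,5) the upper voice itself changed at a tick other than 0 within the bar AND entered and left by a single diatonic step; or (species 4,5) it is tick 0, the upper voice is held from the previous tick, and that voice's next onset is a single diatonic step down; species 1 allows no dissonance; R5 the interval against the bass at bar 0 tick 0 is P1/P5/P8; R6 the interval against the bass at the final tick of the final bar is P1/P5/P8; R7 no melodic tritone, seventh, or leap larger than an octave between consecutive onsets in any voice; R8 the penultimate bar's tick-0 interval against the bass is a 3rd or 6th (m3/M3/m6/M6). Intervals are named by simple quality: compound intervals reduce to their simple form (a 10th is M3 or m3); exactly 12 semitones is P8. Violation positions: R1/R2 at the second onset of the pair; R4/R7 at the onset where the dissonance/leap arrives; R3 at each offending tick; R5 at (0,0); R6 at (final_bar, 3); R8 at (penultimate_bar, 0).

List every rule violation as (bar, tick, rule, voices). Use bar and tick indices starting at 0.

bar 0: v0=E3 v1=E4 v2=B4 downbeat P5
bar 1: v0=F3 v1=C4 v2=A4 downbeat M3
bar 2: v0=A3 v1=A4 v2=G4 downbeat m7
bar 3: v0=B3 v1=F4 v2=A4 downbeat m7
bar 4: v0=C4 v1=D5 v2=G5 downbeat P5
bar 5: v0=B3 v1=D4 v2=F5 downbeat TT
bar 6: v0=F3 v1=D4 v2=A4 downbeat M3
bar 7: v0=E3 v1=E4 v2=B4 downbeat P5
  -> R2 @ bar 2 tick 0 v(0, 1): F3/C4 P5 -> A3/A4 P8 similar
  -> R3 @ bar 2 tick 0 v(1, 2): A4 above G4
  -> R4 @ bar 2 tick 0 v(0, 2): A3/G4 m7 untreated
  -> R3 @ bar 2 tick 1 v(1, 2): A4 above G4
  -> R3 @ bar 2 tick 2 v(1, 2): A4 above G4
  -> R3 @ bar 2 tick 3 v(1, 2): A4 above G4
  -> R4 @ bar 3 tick 0 v(0, 1): B3/F4 TT untreated
  -> R4 @ bar 3 tick 0 v(0, 2): B3/A4 m7 untreated
  -> R2 @ bar 4 tick 0 v(0, 2): B3/A4 m7 -> C4/G5 P5 similar
  -> R4 @ bar 4 tick 0 v(0, 1): C4/D5 M2 untreated
  -> R7 @ bar 4 tick 0 v(2,): A4->G5 leap 10st
  -> R4 @ bar 5 tick 0 v(0, 2): B3/F5 TT untreated
  -> R7 @ bar 6 tick 0 v(0,): B3->F3 leap 6st
  -> R1 @ bar 7 tick 0 v(1, 2): D4/A4 P5 -> E4/B4 P5 similar

(2, 0, R2, (0, 1))
(2, 0, R3, (1, 2))
(2, 0, R4, (0, 2))
(2, 1, R3, (1, 2))
(2, 2, R3, (1, 2))
(2, 3, R3, (1, 2))
(3, 0, R4, (0, 1))
(3, 0, R4, (0, 2))
(4, 0, R2, (0, 2))
(4, 0, R4, (0, 1))
(4, 0, R7, (2,))
(5, 0, R4, (0, 2))
(6, 0, R7, (0,))
(7, 0, R1, (1, 2))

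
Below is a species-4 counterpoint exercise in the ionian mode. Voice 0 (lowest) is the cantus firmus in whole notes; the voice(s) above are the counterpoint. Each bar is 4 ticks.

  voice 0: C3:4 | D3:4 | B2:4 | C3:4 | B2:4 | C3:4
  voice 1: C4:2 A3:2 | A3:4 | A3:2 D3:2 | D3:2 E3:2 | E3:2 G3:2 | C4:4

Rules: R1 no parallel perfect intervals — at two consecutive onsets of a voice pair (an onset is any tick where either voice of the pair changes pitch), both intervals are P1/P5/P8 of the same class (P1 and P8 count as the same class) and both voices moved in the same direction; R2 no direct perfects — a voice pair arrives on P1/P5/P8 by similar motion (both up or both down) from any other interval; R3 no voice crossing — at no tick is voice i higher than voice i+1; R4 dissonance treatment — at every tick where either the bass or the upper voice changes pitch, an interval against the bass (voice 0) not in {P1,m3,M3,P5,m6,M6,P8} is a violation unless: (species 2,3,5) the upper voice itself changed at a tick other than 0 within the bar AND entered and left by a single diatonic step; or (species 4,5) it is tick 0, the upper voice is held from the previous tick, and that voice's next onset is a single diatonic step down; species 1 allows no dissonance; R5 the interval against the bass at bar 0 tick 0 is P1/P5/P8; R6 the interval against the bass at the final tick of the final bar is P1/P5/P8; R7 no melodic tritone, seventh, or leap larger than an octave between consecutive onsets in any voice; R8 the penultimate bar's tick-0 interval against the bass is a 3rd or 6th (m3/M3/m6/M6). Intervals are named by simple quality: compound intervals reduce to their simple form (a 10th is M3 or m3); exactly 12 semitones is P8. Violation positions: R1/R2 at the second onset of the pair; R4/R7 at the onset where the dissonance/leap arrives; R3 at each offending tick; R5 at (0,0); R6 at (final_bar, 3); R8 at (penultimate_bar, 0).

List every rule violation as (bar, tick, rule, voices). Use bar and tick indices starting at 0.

(2, 0, R4, (0, 1))
(3, 0, R4, (0, 1))
(4, 0, R4, (0, 1))
(4, 0, R8, (0, 1))
(5, 0, R2, (0, 1))

bar 0: v0=C3 v1=C4 downbeat P8
bar 1: v0=D3 v1=A3 downbeat P5
bar 2: v0=B2 v1=A3 downbeat m7
bar 3: v0=C3 v1=D3 downbeat M2
bar 4: v0=B2 v1=E3 downbeat P4
bar 5: v0=C3 v1=C4 downbeat P8
  -> R4 @ bar 2 tick 0 v(0, 1): B2/A3 m7 untreated
  -> R4 @ bar 3 tick 0 v(0, 1): C3/D3 M2 untreated
  -> R4 @ bar 4 tick 0 v(0, 1): B2/E3 P4 untreated
  -> R8 @ bar 4 tick 0 v(0, 1): penult P4 not 3rd/6th
  -> R2 @ bar 5 tick 0 v(0, 1): B2/G3 m6 -> C3/C4 P8 similar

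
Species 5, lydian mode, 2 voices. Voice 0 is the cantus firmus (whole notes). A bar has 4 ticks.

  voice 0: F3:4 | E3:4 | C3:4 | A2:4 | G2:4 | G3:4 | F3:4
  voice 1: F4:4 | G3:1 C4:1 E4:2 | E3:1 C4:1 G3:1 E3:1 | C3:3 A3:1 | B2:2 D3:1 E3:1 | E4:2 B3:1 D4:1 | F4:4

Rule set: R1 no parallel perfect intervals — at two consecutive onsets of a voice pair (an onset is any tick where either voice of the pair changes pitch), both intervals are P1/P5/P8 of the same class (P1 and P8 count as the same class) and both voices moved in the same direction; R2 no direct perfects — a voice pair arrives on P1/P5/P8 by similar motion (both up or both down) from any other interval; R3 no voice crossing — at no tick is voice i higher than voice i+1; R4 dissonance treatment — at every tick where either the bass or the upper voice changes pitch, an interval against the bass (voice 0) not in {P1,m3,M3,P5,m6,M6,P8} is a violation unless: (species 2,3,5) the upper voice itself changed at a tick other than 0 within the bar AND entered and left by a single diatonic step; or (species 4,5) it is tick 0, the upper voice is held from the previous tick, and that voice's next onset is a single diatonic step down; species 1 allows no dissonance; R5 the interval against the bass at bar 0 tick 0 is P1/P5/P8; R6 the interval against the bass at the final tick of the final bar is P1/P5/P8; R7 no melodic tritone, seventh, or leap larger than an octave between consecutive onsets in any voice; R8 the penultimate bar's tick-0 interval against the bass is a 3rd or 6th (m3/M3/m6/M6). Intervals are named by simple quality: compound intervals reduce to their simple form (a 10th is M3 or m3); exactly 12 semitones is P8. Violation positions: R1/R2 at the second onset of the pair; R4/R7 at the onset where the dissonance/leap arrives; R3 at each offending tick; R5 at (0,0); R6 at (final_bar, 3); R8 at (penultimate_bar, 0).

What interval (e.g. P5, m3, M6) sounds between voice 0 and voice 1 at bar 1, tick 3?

P8

voice 0=E3 voice 1=E4 -> P8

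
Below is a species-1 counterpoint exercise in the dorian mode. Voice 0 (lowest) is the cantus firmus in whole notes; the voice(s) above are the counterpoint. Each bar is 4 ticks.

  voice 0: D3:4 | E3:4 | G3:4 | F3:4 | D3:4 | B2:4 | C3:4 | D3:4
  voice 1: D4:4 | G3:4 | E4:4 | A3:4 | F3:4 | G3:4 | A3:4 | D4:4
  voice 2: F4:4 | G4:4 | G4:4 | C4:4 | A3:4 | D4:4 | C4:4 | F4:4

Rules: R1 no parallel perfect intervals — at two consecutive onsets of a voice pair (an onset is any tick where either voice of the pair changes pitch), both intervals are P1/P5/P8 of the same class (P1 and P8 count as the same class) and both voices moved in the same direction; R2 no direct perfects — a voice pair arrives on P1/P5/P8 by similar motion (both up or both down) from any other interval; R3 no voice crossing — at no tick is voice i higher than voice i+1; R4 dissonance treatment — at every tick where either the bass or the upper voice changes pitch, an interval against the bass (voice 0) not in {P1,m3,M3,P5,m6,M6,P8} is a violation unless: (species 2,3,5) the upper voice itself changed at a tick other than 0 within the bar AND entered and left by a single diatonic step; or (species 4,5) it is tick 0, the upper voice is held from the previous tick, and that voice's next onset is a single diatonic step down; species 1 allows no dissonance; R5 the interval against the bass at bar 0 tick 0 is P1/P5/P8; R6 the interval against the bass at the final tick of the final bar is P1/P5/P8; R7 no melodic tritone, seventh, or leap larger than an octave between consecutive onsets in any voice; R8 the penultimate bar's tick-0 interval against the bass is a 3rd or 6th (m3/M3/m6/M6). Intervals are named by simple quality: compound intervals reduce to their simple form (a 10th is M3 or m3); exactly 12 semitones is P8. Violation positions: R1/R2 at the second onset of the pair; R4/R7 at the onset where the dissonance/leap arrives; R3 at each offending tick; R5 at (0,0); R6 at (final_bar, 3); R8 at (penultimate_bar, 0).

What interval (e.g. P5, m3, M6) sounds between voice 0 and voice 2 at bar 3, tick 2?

voice 0=F3 voice 2=C4 -> P5

P5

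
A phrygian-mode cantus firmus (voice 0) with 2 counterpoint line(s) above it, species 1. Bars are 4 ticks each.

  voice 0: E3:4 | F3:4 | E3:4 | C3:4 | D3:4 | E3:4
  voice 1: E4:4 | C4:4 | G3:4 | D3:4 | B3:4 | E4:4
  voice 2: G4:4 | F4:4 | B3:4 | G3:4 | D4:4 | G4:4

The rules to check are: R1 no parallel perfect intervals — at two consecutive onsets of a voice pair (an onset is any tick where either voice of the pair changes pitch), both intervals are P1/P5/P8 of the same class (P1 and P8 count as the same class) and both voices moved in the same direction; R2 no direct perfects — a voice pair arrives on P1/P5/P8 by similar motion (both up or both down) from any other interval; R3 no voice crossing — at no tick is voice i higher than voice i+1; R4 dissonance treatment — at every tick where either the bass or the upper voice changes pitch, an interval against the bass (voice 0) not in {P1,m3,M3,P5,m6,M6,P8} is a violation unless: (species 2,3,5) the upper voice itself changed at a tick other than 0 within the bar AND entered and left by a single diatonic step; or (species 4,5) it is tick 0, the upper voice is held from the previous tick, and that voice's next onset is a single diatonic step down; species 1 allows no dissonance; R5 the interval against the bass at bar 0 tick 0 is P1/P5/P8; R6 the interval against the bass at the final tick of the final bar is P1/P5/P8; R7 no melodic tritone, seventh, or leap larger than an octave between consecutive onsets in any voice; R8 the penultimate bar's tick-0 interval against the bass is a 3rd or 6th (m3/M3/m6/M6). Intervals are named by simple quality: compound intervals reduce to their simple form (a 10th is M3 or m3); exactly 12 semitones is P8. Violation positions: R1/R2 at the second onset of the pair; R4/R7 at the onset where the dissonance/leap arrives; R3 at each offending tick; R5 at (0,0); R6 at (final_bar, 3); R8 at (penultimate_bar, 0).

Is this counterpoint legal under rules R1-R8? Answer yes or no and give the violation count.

No (9 violations)

bar 0: v0=E3 v1=E4 v2=G4 (m3)
bar 1: v0=F3 v1=C4 v2=F4 (P8)
bar 2: v0=E3 v1=G3 v2=B3 (P5)
bar 3: v0=C3 v1=D3 v2=G3 (P5)
bar 4: v0=D3 v1=B3 v2=D4 (P8)
bar 5: v0=E3 v1=E4 v2=G4 (m3)
  R5 @ bar0.0: opens on m3
  R2 @ bar2.0: F3/F4 P8 -> E3/B3 P5 similar
  R7 @ bar2.0: F4->B3 leap 6st
  R1 @ bar3.0: E3/B3 P5 -> C3/G3 P5 similar
  R4 @ bar3.0: C3/D3 M2 untreated
  R2 @ bar4.0: C3/G3 P5 -> D3/D4 P8 similar
  R8 @ bar4.0: penult P8 not 3rd/6th
  R2 @ bar5.0: D3/B3 M6 -> E3/E4 P8 similar
  R6 @ bar5.3: closes on m3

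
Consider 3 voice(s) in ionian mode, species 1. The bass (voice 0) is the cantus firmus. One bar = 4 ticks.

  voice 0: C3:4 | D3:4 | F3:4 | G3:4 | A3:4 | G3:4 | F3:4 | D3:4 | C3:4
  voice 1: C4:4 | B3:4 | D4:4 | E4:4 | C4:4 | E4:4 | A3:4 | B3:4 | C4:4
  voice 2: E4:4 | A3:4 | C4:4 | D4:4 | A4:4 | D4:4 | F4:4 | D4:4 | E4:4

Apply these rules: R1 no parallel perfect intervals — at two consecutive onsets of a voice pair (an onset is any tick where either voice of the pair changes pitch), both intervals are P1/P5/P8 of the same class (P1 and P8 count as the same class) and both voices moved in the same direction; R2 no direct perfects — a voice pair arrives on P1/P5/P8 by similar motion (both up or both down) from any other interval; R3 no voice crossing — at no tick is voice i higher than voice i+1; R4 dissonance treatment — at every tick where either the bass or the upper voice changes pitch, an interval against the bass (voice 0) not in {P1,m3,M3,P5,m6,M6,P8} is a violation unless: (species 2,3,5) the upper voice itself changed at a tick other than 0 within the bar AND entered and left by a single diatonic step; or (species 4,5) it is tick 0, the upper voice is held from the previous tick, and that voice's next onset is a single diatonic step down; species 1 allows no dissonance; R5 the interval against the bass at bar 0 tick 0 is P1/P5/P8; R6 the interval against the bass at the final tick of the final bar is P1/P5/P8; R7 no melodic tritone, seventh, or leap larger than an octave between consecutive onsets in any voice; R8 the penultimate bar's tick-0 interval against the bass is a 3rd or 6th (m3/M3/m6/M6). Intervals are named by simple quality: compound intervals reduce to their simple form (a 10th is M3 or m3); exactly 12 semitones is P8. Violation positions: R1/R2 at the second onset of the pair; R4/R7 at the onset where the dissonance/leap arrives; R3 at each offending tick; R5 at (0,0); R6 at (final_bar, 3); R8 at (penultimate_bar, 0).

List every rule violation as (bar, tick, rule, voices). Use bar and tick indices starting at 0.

(0, 0, R5, (0, 2))
(1, 0, R3, (1, 2))
(1, 1, R3, (1, 2))
(1, 2, R3, (1, 2))
(1, 3, R3, (1, 2))
(2, 0, R1, (0, 2))
(2, 0, R3, (1, 2))
(2, 1, R3, (1, 2))
(2, 2, R3, (1, 2))
(2, 3, R3, (1, 2))
(3, 0, R1, (0, 2))
(3, 0, R3, (1, 2))
(3, 1, R3, (1, 2))
(3, 2, R3, (1, 2))
(3, 3, R3, (1, 2))
(4, 0, R2, (0, 2))
(5, 0, R2, (0, 2))
(5, 0, R3, (1, 2))
(5, 1, R3, (1, 2))
(5, 2, R3, (1, 2))
(5, 3, R3, (1, 2))
(7, 0, R1, (0, 2))
(7, 0, R8, (0, 2))
(8, 3, R6, (0, 2))

bar 0: v0=C3 v1=C4 v2=E4 downbeat M3
bar 1: v0=D3 v1=B3 v2=A3 downbeat P5
bar 2: v0=F3 v1=D4 v2=C4 downbeat P5
bar 3: v0=G3 v1=E4 v2=D4 downbeat P5
bar 4: v0=A3 v1=C4 v2=A4 downbeat P8
bar 5: v0=G3 v1=E4 v2=D4 downbeat P5
bar 6: v0=F3 v1=A3 v2=F4 downbeat P8
bar 7: v0=D3 v1=B3 v2=D4 downbeat P8
bar 8: v0=C3 v1=C4 v2=E4 downbeat M3
  -> R5 @ bar 0 tick 0 v(0, 2): opens on M3
  -> R3 @ bar 1 tick 0 v(1, 2): B3 above A3
  -> R3 @ bar 1 tick 1 v(1, 2): B3 above A3
  -> R3 @ bar 1 tick 2 v(1, 2): B3 above A3
  -> R3 @ bar 1 tick 3 v(1, 2): B3 above A3
  -> R1 @ bar 2 tick 0 v(0, 2): D3/A3 P5 -> F3/C4 P5 similar
  -> R3 @ bar 2 tick 0 v(1, 2): D4 above C4
  -> R3 @ bar 2 tick 1 v(1, 2): D4 above C4
  -> R3 @ bar 2 tick 2 v(1, 2): D4 above C4
  -> R3 @ bar 2 tick 3 v(1, 2): D4 above C4
  -> R1 @ bar 3 tick 0 v(0, 2): F3/C4 P5 -> G3/D4 P5 similar
  -> R3 @ bar 3 tick 0 v(1, 2): E4 above D4
  -> R3 @ bar 3 tick 1 v(1, 2): E4 above D4
  -> R3 @ bar 3 tick 2 v(1, 2): E4 above D4
  -> R3 @ bar 3 tick 3 v(1, 2): E4 above D4
  -> R2 @ bar 4 tick 0 v(0, 2): G3/D4 P5 -> A3/A4 P8 similar
  -> R2 @ bar 5 tick 0 v(0, 2): A3/A4 P8 -> G3/D4 P5 similar
  -> R3 @ bar 5 tick 0 v(1, 2): E4 above D4
  -> R3 @ bar 5 tick 1 v(1, 2): E4 above D4
  -> R3 @ bar 5 tick 2 v(1, 2): E4 above D4
  -> R3 @ bar 5 tick 3 v(1, 2): E4 above D4
  -> R1 @ bar 7 tick 0 v(0, 2): F3/F4 P8 -> D3/D4 P8 similar
  -> R8 @ bar 7 tick 0 v(0, 2): penult P8 not 3rd/6th
  -> R6 @ bar 8 tick 3 v(0, 2): closes on M3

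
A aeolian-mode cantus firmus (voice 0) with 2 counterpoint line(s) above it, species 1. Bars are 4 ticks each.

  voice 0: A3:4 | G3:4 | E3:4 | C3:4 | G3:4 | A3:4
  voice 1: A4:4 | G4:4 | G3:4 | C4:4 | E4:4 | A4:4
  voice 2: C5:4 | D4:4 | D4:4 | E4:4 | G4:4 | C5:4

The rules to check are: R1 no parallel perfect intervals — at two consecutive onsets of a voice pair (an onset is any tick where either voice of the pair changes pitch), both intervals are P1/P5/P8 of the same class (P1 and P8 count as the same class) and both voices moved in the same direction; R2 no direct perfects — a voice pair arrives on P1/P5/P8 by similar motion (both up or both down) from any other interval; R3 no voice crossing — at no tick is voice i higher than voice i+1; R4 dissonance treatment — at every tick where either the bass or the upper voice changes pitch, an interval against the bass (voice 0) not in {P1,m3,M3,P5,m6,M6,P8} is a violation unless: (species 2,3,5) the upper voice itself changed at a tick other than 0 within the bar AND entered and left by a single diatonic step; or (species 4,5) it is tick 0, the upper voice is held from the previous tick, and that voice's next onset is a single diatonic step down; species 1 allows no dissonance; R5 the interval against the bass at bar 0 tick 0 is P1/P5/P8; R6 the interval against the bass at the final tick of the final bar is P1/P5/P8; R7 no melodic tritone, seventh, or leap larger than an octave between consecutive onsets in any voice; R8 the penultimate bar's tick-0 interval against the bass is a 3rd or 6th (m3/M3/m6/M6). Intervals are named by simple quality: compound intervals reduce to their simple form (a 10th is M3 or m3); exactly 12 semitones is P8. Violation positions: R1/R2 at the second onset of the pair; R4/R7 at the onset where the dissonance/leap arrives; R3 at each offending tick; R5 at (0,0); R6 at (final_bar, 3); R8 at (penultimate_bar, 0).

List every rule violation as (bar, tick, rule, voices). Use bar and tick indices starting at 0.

(0, 0, R5, (0, 2))
(1, 0, R1, (0, 1))
(1, 0, R2, (0, 2))
(1, 0, R3, (1, 2))
(1, 0, R7, (2,))
(1, 1, R3, (1, 2))
(1, 2, R3, (1, 2))
(1, 3, R3, (1, 2))
(2, 0, R4, (0, 2))
(4, 0, R2, (0, 2))
(4, 0, R8, (0, 2))
(5, 0, R2, (0, 1))
(5, 3, R6, (0, 2))

bar 0: v0=A3 v1=A4 v2=C5 downbeat m3
bar 1: v0=G3 v1=G4 v2=D4 downbeat P5
bar 2: v0=E3 v1=G3 v2=D4 downbeat m7
bar 3: v0=C3 v1=C4 v2=E4 downbeat M3
bar 4: v0=G3 v1=E4 v2=G4 downbeat P8
bar 5: v0=A3 v1=A4 v2=C5 downbeat m3
  -> R5 @ bar 0 tick 0 v(0, 2): opens on m3
  -> R1 @ bar 1 tick 0 v(0, 1): A3/A4 P8 -> G3/G4 P8 similar
  -> R2 @ bar 1 tick 0 v(0, 2): A3/C5 m3 -> G3/D4 P5 similar
  -> R3 @ bar 1 tick 0 v(1, 2): G4 above D4
  -> R7 @ bar 1 tick 0 v(2,): C5->D4 leap 10st
  -> R3 @ bar 1 tick 1 v(1, 2): G4 above D4
  -> R3 @ bar 1 tick 2 v(1, 2): G4 above D4
  -> R3 @ bar 1 tick 3 v(1, 2): G4 above D4
  -> R4 @ bar 2 tick 0 v(0, 2): E3/D4 m7 untreated
  -> R2 @ bar 4 tick 0 v(0, 2): C3/E4 M3 -> G3/G4 P8 similar
  -> R8 @ bar 4 tick 0 v(0, 2): penult P8 not 3rd/6th
  -> R2 @ bar 5 tick 0 v(0, 1): G3/E4 M6 -> A3/A4 P8 similar
  -> R6 @ bar 5 tick 3 v(0, 2): closes on m3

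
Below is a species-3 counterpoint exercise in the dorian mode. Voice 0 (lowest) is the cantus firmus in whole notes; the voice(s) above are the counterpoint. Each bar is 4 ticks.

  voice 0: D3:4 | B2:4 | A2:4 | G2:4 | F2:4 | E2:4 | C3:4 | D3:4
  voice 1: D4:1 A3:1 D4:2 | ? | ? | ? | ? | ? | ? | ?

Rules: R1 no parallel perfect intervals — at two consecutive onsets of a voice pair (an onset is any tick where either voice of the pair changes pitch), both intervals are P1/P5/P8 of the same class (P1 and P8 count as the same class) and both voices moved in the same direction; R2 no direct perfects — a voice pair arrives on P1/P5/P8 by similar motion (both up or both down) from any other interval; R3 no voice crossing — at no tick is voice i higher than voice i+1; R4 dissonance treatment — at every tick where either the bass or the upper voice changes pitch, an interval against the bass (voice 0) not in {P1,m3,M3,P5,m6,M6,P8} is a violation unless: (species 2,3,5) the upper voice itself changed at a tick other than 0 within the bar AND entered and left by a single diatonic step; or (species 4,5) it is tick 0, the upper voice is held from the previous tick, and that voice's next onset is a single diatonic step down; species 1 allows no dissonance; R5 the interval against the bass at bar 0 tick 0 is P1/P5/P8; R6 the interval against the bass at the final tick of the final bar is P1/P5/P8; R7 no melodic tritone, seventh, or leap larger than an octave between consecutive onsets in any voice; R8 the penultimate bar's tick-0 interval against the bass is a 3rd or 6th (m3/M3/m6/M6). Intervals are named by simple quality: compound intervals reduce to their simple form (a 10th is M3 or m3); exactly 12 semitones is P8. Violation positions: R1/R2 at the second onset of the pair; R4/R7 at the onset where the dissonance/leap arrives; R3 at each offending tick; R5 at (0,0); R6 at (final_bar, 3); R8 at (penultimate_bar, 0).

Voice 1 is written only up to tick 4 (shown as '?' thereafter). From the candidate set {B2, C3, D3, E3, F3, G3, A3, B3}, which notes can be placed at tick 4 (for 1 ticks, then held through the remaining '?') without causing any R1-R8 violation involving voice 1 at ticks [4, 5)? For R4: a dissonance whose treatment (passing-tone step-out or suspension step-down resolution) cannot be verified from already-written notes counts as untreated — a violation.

{D3, G3}

B2: violates R1,R7
C3: violates R4,R7
D3: legal
E3: violates R4,R7
F3: violates R4
G3: legal
A3: violates R4
B3: violates R1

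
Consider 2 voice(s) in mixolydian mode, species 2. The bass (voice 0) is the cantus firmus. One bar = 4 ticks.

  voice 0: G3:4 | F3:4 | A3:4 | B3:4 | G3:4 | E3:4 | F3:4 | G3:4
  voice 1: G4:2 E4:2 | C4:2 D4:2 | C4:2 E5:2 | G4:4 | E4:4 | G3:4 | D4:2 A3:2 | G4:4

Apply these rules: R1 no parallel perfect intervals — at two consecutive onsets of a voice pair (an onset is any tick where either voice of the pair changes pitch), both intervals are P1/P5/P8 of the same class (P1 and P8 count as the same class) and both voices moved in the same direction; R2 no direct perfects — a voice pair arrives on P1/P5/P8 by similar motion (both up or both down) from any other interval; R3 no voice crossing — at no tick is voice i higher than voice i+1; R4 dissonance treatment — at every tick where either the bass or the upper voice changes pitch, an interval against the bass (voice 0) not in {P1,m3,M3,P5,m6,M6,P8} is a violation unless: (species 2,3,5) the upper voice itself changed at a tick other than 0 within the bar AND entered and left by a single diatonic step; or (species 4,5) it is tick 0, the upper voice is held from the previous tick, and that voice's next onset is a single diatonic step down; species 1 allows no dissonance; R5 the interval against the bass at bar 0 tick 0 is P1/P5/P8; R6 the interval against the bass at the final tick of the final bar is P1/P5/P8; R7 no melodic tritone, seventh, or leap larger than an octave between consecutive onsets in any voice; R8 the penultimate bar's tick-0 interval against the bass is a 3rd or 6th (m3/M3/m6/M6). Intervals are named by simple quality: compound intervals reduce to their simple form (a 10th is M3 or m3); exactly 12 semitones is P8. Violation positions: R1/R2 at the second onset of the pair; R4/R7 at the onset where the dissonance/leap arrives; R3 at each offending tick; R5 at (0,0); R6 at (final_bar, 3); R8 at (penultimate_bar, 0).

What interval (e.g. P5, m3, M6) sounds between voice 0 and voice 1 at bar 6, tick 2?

M3

voice 0=F3 voice 1=A3 -> M3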